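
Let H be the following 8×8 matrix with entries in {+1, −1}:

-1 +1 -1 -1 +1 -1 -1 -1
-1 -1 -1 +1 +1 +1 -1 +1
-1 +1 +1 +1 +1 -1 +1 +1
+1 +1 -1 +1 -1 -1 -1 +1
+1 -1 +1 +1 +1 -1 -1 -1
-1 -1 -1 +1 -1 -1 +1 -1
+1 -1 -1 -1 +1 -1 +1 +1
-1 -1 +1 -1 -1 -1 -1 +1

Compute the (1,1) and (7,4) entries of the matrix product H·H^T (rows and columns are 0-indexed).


Row 1 of H: [-1, -1, -1, 1, 1, 1, -1, 1].
Row 4 of H: [1, -1, 1, 1, 1, -1, -1, -1].
Row 7 of H: [-1, -1, 1, -1, -1, -1, -1, 1].
(H·H^T)[1][1] = Σ_j H[1][j]·H[1][j] = (-1)² + (-1)² + (-1)² + (1)² + (1)² + (1)² + (-1)² + (1)² = 1 + 1 + 1 + 1 + 1 + 1 + 1 + 1 = 8.
(H·H^T)[7][4] = Σ_j H[7][j]·H[4][j] = (-1)·(1) + (-1)·(-1) + (1)·(1) + (-1)·(1) + (-1)·(1) + (-1)·(-1) + (-1)·(-1) + (1)·(-1) = -1 + 1 + 1 + -1 + -1 + 1 + 1 + -1 = 0.
So rows 7 and 4 are orthogonal; the diagonal entry equals n = 8.

(1,1) entry = 8; (7,4) entry = 0.


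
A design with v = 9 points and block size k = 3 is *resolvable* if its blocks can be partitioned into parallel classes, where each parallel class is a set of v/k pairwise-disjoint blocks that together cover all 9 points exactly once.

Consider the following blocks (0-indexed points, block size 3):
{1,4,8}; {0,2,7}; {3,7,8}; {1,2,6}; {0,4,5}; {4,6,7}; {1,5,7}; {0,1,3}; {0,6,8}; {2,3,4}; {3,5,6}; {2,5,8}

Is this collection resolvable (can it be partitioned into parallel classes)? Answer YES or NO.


v = 9, block size k = 3, number of blocks = 12.
For resolvability, blocks must partition into parallel classes of size v/k = 3.
Total blocks must therefore be a multiple of 3: 12 = 3·4 + 0 ⇒ divisible ✓.
Greedy packing gives 4 candidate class(es). Each should be a full parallel class (size 3, covers all 9 points).
  Class 1 (3 blocks): {1,4,8}; {0,2,7}; {3,5,6}. Points covered: [0, 1, 2, 3, 4, 5, 6, 7, 8].
  Class 2 (3 blocks): {3,7,8}; {1,2,6}; {0,4,5}. Points covered: [0, 1, 2, 3, 4, 5, 6, 7, 8].
  Class 3 (3 blocks): {4,6,7}; {0,1,3}; {2,5,8}. Points covered: [0, 1, 2, 3, 4, 5, 6, 7, 8].
  Class 4 (3 blocks): {1,5,7}; {0,6,8}; {2,3,4}. Points covered: [0, 1, 2, 3, 4, 5, 6, 7, 8].
All classes full (size 3)? YES. All classes cover every point? YES.
Resolvable? YES.

YES


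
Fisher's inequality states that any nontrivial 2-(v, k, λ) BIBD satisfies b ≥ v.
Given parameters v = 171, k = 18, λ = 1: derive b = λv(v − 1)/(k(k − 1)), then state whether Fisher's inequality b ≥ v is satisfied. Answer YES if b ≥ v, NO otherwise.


r = λ(v − 1)/(k − 1) = 1·170/17 = 10.
b = vr/k = 171·10/18 = 95.
Fisher's inequality: b ≥ v ⇔ 95 ≥ 171? NO.

NO


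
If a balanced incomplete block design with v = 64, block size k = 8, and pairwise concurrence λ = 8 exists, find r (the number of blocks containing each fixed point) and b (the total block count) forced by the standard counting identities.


Any 2-(v, k, λ) BIBD satisfies two necessary conditions:
  (i)  Each point sits in r blocks, and counting incidences through any fixed point gives r(k − 1) = λ(v − 1), so r = λ(v − 1)/(k − 1).
  (ii) Total incidences bk = vr, so b = vr/k.
Step 1: r = λ(v − 1)/(k − 1) = 8·(64 − 1)/(8 − 1) = 8·63/7 = 504/7 = 72.
Step 2: b = vr/k = 64·72/8 = 4608/8 = 576.
Check integrality: r = 72 ∈ Z ✓, b = 576 ∈ Z ✓.
(These identities are necessary conditions: they determine r and b for any design with these parameters, but do not by themselves prove that one exists.)

r = 72, b = 576.


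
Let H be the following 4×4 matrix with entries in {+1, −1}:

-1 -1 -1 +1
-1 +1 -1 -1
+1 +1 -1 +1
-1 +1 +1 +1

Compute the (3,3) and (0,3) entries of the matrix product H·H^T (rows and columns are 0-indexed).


Row 0 of H: [-1, -1, -1, 1].
Row 3 of H: [-1, 1, 1, 1].
(H·H^T)[3][3] = Σ_j H[3][j]·H[3][j] = (-1)² + (1)² + (1)² + (1)² = 1 + 1 + 1 + 1 = 4.
(H·H^T)[0][3] = Σ_j H[0][j]·H[3][j] = (-1)·(-1) + (-1)·(1) + (-1)·(1) + (1)·(1) = 1 + -1 + -1 + 1 = 0.
So rows 0 and 3 are orthogonal; the diagonal entry equals n = 4.

(3,3) entry = 4; (0,3) entry = 0.


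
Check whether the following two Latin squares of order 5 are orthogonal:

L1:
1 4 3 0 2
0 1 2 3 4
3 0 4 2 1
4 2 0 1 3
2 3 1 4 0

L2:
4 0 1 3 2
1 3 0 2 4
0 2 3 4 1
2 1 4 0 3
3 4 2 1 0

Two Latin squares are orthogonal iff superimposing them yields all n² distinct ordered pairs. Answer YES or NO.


Form the n² = 25 superimposed pairs (L1[i][j], L2[i][j]), row by row (rows and columns indexed from 0):
row 0: (1,4) (4,0) (3,1) (0,3) (2,2)
row 1: (0,1) (1,3) (2,0) (3,2) (4,4)
row 2: (3,0) (0,2) (4,3) (2,4) (1,1)
row 3: (4,2) (2,1) (0,4) (1,0) (3,3)
row 4: (2,3) (3,4) (1,2) (4,1) (0,0)
Orthogonality requires all 25 pairs distinct.
Check by first coordinate: for each symbol s of L1, list the L2 entries in the n cells where L1 = s; they must all differ.
  L1 = 0: L2 entries (in reading order) 3, 1, 2, 4, 0 — all 5 distinct ✓
  L1 = 1: L2 entries (in reading order) 4, 3, 1, 0, 2 — all 5 distinct ✓
  L1 = 2: L2 entries (in reading order) 2, 0, 4, 1, 3 — all 5 distinct ✓
  L1 = 3: L2 entries (in reading order) 1, 2, 0, 3, 4 — all 5 distinct ✓
  L1 = 4: L2 entries (in reading order) 0, 4, 3, 2, 1 — all 5 distinct ✓
Every symbol of L1 meets every symbol of L2 exactly once, so all 25 pairs are distinct (25 of 25).
Conclusion: YES.

YES


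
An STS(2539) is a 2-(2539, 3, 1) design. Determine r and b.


An STS(v) is a 2-(v, 3, 1) BIBD: block size k = 3, λ = 1.
Replication: r(k − 1) = λ(v − 1) ⇒ r·2 = 2539 − 1 = 2538 ⇒ r = 1269.
Block count: bk = vr ⇒ b·3 = 2539·1269 = 3221991 ⇒ b = 1073997.

r = 1269, b = 1073997.


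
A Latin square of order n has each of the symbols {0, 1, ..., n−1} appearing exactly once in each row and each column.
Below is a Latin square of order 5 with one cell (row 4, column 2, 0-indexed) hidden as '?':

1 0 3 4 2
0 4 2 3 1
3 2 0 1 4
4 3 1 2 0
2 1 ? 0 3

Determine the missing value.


Row 4 contains symbols [0, 1, 2, 3] — missing [4].
Column 2 contains symbols [0, 1, 2, 3] — missing [4].
The missing symbol must appear in both missing sets; intersection = [4].
Therefore the hidden value is 4.

Missing value = 4.


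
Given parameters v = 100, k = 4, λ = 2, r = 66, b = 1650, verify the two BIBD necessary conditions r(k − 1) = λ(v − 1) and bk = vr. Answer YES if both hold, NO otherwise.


Condition (i): r(k − 1) = 66·3 = 198; λ(v − 1) = 2·99 = 198. Match? YES.
Condition (ii): bk = 1650·4 = 6600; vr = 100·66 = 6600. Match? YES.
Both conditions hold? YES.

YES


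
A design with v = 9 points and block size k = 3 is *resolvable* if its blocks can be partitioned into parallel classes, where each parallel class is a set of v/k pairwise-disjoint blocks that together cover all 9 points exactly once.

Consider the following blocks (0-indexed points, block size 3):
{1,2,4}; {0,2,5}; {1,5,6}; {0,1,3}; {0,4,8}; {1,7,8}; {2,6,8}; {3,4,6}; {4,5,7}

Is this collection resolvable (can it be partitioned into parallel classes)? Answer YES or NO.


v = 9, block size k = 3, number of blocks = 9.
For resolvability, blocks must partition into parallel classes of size v/k = 3.
Total blocks must therefore be a multiple of 3: 9 = 3·3 + 0 ⇒ divisible ✓.
Consider block {1,2,4}. It intersects every other block in the collection, so no parallel class of size 3 can contain it.
Since every block must belong to some parallel class in a resolution, the collection cannot be partitioned into parallel classes.
Resolvable? NO.

NO


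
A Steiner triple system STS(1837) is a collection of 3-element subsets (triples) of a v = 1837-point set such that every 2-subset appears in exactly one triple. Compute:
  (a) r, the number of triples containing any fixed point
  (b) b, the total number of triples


An STS(v) is a 2-(v, 3, 1) BIBD: block size k = 3, λ = 1.
Replication: r(k − 1) = λ(v − 1) ⇒ r·2 = 1837 − 1 = 1836 ⇒ r = 918.
Block count: b = v(v − 1)/6 = 1837·1836/6 = 3372732/6 = 562122.
(Check via bk = vr: 562122·3 = 1686366 = 1837·918 = 1686366 ✓.)

r = 918, b = 562122.


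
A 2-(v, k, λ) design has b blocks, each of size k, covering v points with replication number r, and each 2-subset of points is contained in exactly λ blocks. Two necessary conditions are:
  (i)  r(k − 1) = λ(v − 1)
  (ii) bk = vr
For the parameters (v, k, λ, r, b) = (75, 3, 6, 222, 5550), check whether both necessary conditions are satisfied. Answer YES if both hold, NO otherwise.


Condition (i): r(k − 1) = 222·2 = 444; λ(v − 1) = 6·74 = 444. Match? YES.
Condition (ii): bk = 5550·3 = 16650; vr = 75·222 = 16650. Match? YES.
Both conditions hold? YES.

YES


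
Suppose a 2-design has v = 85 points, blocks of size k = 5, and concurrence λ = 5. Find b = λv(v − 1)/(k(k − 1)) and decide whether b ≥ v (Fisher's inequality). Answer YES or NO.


r = λ(v − 1)/(k − 1) = 5·84/4 = 105.
b = vr/k = 85·105/5 = 1785.
Fisher's inequality: b ≥ v ⇔ 1785 ≥ 85? YES.

YES


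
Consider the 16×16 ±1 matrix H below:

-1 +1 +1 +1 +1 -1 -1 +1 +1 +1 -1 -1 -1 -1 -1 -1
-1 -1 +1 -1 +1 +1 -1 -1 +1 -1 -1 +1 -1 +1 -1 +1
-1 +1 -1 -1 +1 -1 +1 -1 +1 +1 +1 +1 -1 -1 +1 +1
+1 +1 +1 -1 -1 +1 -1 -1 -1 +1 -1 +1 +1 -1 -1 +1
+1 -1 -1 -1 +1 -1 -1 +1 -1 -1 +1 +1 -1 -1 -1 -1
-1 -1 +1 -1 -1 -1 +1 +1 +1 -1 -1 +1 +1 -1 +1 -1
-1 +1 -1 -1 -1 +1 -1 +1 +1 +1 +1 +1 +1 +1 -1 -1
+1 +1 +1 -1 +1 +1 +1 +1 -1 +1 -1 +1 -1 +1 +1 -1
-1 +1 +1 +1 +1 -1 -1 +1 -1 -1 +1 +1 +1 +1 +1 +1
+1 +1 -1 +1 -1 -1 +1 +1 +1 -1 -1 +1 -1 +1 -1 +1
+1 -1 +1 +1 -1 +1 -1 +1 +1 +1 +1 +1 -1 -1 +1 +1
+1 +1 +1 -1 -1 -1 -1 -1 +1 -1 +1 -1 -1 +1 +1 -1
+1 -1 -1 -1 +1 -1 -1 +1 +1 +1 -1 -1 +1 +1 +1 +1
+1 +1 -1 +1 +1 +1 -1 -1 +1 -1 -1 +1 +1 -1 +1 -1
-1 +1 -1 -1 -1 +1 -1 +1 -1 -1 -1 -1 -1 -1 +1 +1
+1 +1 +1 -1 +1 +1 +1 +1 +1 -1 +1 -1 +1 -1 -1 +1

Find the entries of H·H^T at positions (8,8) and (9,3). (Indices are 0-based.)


Row 3 of H: [1, 1, 1, -1, -1, 1, -1, -1, -1, 1, -1, 1, 1, -1, -1, 1].
Row 8 of H: [-1, 1, 1, 1, 1, -1, -1, 1, -1, -1, 1, 1, 1, 1, 1, 1].
Row 9 of H: [1, 1, -1, 1, -1, -1, 1, 1, 1, -1, -1, 1, -1, 1, -1, 1].
(H·H^T)[8][8] = Σ_j H[8][j]·H[8][j] = (-1)² + (1)² + (1)² + (1)² + (1)² + (-1)² + (-1)² + (1)² + (-1)² + (-1)² + (1)² + (1)² + (1)² + (1)² + (1)² + (1)² = 1 + 1 + 1 + 1 + 1 + 1 + 1 + 1 + 1 + 1 + 1 + 1 + 1 + 1 + 1 + 1 = 16.
(H·H^T)[9][3] = Σ_j H[9][j]·H[3][j] = (1)·(1) + (1)·(1) + (-1)·(1) + (1)·(-1) + (-1)·(-1) + (-1)·(1) + (1)·(-1) + (1)·(-1) + (1)·(-1) + (-1)·(1) + (-1)·(-1) + (1)·(1) + (-1)·(1) + (1)·(-1) + (-1)·(-1) + (1)·(1) = 1 + 1 + -1 + -1 + 1 + -1 + -1 + -1 + -1 + -1 + 1 + 1 + -1 + -1 + 1 + 1 = -2.
Rows 9 and 3 are not orthogonal (dot product = -2 ≠ 0), so H is not a Hadamard matrix.

(8,8) entry = 16; (9,3) entry = -2.


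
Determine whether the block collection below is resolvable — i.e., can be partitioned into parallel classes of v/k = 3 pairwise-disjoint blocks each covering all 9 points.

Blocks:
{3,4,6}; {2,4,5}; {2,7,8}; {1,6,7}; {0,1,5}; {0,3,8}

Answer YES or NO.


v = 9, block size k = 3, number of blocks = 6.
For resolvability, blocks must partition into parallel classes of size v/k = 3.
Total blocks must therefore be a multiple of 3: 6 = 3·2 + 0 ⇒ divisible ✓.
Greedy packing gives 2 candidate class(es). Each should be a full parallel class (size 3, covers all 9 points).
  Class 1 (3 blocks): {3,4,6}; {2,7,8}; {0,1,5}. Points covered: [0, 1, 2, 3, 4, 5, 6, 7, 8].
  Class 2 (3 blocks): {2,4,5}; {1,6,7}; {0,3,8}. Points covered: [0, 1, 2, 3, 4, 5, 6, 7, 8].
All classes full (size 3)? YES. All classes cover every point? YES.
Resolvable? YES.

YES


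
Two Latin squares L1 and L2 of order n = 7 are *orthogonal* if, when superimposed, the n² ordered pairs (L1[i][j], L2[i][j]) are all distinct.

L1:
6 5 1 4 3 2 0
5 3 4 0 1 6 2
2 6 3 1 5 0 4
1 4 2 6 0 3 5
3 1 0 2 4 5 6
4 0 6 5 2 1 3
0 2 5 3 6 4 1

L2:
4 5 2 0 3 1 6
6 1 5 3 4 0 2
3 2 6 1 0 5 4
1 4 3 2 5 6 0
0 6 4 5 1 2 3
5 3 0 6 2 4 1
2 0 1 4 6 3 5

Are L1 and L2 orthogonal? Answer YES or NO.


Form the n² = 49 superimposed pairs (L1[i][j], L2[i][j]), row by row (rows and columns indexed from 0):
row 0: (6,4) (5,5) (1,2) (4,0) (3,3) (2,1) (0,6)
row 1: (5,6) (3,1) (4,5) (0,3) (1,4) (6,0) (2,2)
row 2: (2,3) (6,2) (3,6) (1,1) (5,0) (0,5) (4,4)
row 3: (1,1) (4,4) (2,3) (6,2) (0,5) (3,6) (5,0)
row 4: (3,0) (1,6) (0,4) (2,5) (4,1) (5,2) (6,3)
row 5: (4,5) (0,3) (6,0) (5,6) (2,2) (1,4) (3,1)
row 6: (0,2) (2,0) (5,1) (3,4) (6,6) (4,3) (1,5)
Orthogonality requires all 49 pairs distinct.
But the pair (1,1) repeats: cell (2,3) has L1 = 1, L2 = 1, and cell (3,0) has L1 = 1, L2 = 1.
A repeated pair means some other pair never occurs (only 35 distinct pairs out of 49), so the squares are not orthogonal.
Conclusion: NO.

NO


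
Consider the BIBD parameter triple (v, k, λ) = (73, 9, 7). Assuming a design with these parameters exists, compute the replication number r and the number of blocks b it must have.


Any 2-(v, k, λ) BIBD satisfies two necessary conditions:
  (i)  Each point sits in r blocks, and counting incidences through any fixed point gives r(k − 1) = λ(v − 1), so r = λ(v − 1)/(k − 1).
  (ii) Total incidences bk = vr, so b = vr/k.
Step 1: r = λ(v − 1)/(k − 1) = 7·(73 − 1)/(9 − 1) = 7·72/8 = 504/8 = 63.
Step 2: b = vr/k = 73·63/9 = 4599/9 = 511.
Check integrality: r = 63 ∈ Z ✓, b = 511 ∈ Z ✓.
(These identities are necessary conditions: they determine r and b for any design with these parameters, but do not by themselves prove that one exists.)

r = 63, b = 511.


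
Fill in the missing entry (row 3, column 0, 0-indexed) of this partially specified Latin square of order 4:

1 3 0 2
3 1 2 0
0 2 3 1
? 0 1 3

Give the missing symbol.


Row 3 contains symbols [0, 1, 3] — missing [2].
Column 0 contains symbols [0, 1, 3] — missing [2].
The missing symbol must appear in both missing sets; intersection = [2].
Therefore the hidden value is 2.

Missing value = 2.


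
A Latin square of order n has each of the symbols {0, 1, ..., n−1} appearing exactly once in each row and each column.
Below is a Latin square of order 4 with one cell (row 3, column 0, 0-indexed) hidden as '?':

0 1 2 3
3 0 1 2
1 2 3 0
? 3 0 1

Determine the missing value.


Row 3 contains symbols [0, 1, 3] — missing [2].
Column 0 contains symbols [0, 1, 3] — missing [2].
The missing symbol must appear in both missing sets; intersection = [2].
Therefore the hidden value is 2.

Missing value = 2.


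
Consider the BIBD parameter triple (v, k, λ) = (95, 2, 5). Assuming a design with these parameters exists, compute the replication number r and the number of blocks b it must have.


Any 2-(v, k, λ) BIBD satisfies two necessary conditions:
  (i)  Each point sits in r blocks, and counting incidences through any fixed point gives r(k − 1) = λ(v − 1), so r = λ(v − 1)/(k − 1).
  (ii) Total incidences bk = vr, so b = vr/k.
Step 1: r = λ(v − 1)/(k − 1) = 5·(95 − 1)/(2 − 1) = 5·94/1 = 470/1 = 470.
Step 2: b = vr/k = 95·470/2 = 44650/2 = 22325.
Check integrality: r = 470 ∈ Z ✓, b = 22325 ∈ Z ✓.
(These identities are necessary conditions: they determine r and b for any design with these parameters, but do not by themselves prove that one exists.)

r = 470, b = 22325.


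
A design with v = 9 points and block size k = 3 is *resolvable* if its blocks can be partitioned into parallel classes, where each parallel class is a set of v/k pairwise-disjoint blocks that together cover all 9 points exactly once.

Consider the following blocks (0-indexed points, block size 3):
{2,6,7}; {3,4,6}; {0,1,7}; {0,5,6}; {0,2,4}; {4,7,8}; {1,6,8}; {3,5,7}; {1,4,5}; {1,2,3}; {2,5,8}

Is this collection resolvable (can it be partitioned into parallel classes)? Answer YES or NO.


v = 9, block size k = 3, number of blocks = 11.
For resolvability, blocks must partition into parallel classes of size v/k = 3.
Total blocks must therefore be a multiple of 3: 11 = 3·3 + 2 ⇒ not divisible ✗.
Resolvable? NO.

NO


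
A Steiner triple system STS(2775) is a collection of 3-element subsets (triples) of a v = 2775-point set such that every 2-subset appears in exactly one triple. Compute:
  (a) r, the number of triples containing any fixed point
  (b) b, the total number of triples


An STS(v) is a 2-(v, 3, 1) BIBD: block size k = 3, λ = 1.
Replication: r(k − 1) = λ(v − 1) ⇒ r·2 = 2775 − 1 = 2774 ⇒ r = 1387.
Block count: bk = vr ⇒ b·3 = 2775·1387 = 3848925 ⇒ b = 1282975.
(Check via b = v(v − 1)/6 = 2775·2774/6 = 7697850/6 = 1282975.)

r = 1387, b = 1282975.


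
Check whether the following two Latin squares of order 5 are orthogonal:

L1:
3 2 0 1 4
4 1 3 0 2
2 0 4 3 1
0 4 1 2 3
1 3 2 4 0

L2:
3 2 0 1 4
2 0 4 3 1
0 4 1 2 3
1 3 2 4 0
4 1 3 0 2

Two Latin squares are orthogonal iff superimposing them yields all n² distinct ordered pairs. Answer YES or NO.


Form the n² = 25 superimposed pairs (L1[i][j], L2[i][j]), row by row (rows and columns indexed from 0):
row 0: (3,3) (2,2) (0,0) (1,1) (4,4)
row 1: (4,2) (1,0) (3,4) (0,3) (2,1)
row 2: (2,0) (0,4) (4,1) (3,2) (1,3)
row 3: (0,1) (4,3) (1,2) (2,4) (3,0)
row 4: (1,4) (3,1) (2,3) (4,0) (0,2)
Orthogonality requires all 25 pairs distinct.
Check by first coordinate: for each symbol s of L1, list the L2 entries in the n cells where L1 = s; they must all differ.
  L1 = 0: L2 entries (in reading order) 0, 3, 4, 1, 2 — all 5 distinct ✓
  L1 = 1: L2 entries (in reading order) 1, 0, 3, 2, 4 — all 5 distinct ✓
  L1 = 2: L2 entries (in reading order) 2, 1, 0, 4, 3 — all 5 distinct ✓
  L1 = 3: L2 entries (in reading order) 3, 4, 2, 0, 1 — all 5 distinct ✓
  L1 = 4: L2 entries (in reading order) 4, 2, 1, 3, 0 — all 5 distinct ✓
Every symbol of L1 meets every symbol of L2 exactly once, so all 25 pairs are distinct (25 of 25).
Conclusion: YES.

YES


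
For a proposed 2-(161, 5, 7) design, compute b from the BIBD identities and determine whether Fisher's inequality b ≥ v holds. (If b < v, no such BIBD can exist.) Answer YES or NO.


b = λv(v − 1)/(k(k − 1)) = 7·161·160/(5·4) = 180320/20 = 9016.
Compare with v = 161: b ≥ v, so Fisher's inequality holds.

YES


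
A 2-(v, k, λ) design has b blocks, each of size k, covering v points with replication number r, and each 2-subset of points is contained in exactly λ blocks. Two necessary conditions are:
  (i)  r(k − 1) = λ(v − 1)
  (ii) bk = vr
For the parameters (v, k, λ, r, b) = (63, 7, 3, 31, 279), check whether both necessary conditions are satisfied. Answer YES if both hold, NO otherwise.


Condition (i): r(k − 1) = 31·6 = 186; λ(v − 1) = 3·62 = 186. Match? YES.
Condition (ii): bk = 279·7 = 1953; vr = 63·31 = 1953. Match? YES.
Both conditions hold? YES.

YES


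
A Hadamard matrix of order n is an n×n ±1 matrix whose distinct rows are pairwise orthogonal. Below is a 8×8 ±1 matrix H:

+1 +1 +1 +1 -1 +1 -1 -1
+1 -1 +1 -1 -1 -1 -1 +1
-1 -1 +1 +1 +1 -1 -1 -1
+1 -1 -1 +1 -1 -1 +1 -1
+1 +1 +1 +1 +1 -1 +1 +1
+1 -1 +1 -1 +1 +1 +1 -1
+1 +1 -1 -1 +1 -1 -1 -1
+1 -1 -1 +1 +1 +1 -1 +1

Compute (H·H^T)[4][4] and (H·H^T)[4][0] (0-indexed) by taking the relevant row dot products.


Row 0 of H: [1, 1, 1, 1, -1, 1, -1, -1].
Row 4 of H: [1, 1, 1, 1, 1, -1, 1, 1].
(H·H^T)[4][4] = Σ_j H[4][j]·H[4][j] = (1)² + (1)² + (1)² + (1)² + (1)² + (-1)² + (1)² + (1)² = 1 + 1 + 1 + 1 + 1 + 1 + 1 + 1 = 8.
(H·H^T)[4][0] = Σ_j H[4][j]·H[0][j] = (1)·(1) + (1)·(1) + (1)·(1) + (1)·(1) + (1)·(-1) + (-1)·(1) + (1)·(-1) + (1)·(-1) = 1 + 1 + 1 + 1 + -1 + -1 + -1 + -1 = 0.
So rows 4 and 0 are orthogonal; the diagonal entry equals n = 8.

(4,4) entry = 8; (4,0) entry = 0.


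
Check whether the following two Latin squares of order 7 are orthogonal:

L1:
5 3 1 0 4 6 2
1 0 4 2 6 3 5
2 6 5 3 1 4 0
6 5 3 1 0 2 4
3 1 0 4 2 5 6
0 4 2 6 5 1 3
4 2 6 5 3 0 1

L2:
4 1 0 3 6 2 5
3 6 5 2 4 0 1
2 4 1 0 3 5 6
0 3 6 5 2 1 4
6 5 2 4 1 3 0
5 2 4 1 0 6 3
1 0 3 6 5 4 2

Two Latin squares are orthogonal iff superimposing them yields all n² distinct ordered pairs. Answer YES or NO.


Form the n² = 49 superimposed pairs (L1[i][j], L2[i][j]), row by row (rows and columns indexed from 0):
row 0: (5,4) (3,1) (1,0) (0,3) (4,6) (6,2) (2,5)
row 1: (1,3) (0,6) (4,5) (2,2) (6,4) (3,0) (5,1)
row 2: (2,2) (6,4) (5,1) (3,0) (1,3) (4,5) (0,6)
row 3: (6,0) (5,3) (3,6) (1,5) (0,2) (2,1) (4,4)
row 4: (3,6) (1,5) (0,2) (4,4) (2,1) (5,3) (6,0)
row 5: (0,5) (4,2) (2,4) (6,1) (5,0) (1,6) (3,3)
row 6: (4,1) (2,0) (6,3) (5,6) (3,5) (0,4) (1,2)
Orthogonality requires all 49 pairs distinct.
But the pair (2,2) repeats: cell (1,3) has L1 = 2, L2 = 2, and cell (2,0) has L1 = 2, L2 = 2.
A repeated pair means some other pair never occurs (only 35 distinct pairs out of 49), so the squares are not orthogonal.
Conclusion: NO.

NO


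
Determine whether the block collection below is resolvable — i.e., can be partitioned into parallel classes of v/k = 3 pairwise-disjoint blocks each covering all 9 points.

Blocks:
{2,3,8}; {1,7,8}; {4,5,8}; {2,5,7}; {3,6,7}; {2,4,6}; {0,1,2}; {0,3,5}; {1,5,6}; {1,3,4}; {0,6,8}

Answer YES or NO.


v = 9, block size k = 3, number of blocks = 11.
For resolvability, blocks must partition into parallel classes of size v/k = 3.
Total blocks must therefore be a multiple of 3: 11 = 3·3 + 2 ⇒ not divisible ✗.
Resolvable? NO.

NO


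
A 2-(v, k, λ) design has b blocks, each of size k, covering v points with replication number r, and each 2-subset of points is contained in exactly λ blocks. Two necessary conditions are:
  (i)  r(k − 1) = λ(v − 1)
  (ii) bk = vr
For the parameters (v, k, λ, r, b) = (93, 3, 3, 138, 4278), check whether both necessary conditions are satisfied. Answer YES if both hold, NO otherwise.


Condition (i): r(k − 1) = 138·2 = 276; λ(v − 1) = 3·92 = 276. Match? YES.
Condition (ii): bk = 4278·3 = 12834; vr = 93·138 = 12834. Match? YES.
Both conditions hold? YES.

YES


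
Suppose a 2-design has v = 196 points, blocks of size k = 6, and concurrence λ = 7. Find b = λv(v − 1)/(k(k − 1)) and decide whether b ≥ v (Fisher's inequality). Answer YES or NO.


r = λ(v − 1)/(k − 1) = 7·195/5 = 273.
b = vr/k = 196·273/6 = 8918.
Fisher's inequality: b ≥ v ⇔ 8918 ≥ 196? YES.

YES


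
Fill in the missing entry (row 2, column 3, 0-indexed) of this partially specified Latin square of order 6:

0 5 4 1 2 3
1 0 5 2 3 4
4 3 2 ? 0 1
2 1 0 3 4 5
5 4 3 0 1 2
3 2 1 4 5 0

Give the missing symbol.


Row 2 contains symbols [0, 1, 2, 3, 4] — missing [5].
Column 3 contains symbols [0, 1, 2, 3, 4] — missing [5].
The missing symbol must appear in both missing sets; intersection = [5].
Therefore the hidden value is 5.

Missing value = 5.


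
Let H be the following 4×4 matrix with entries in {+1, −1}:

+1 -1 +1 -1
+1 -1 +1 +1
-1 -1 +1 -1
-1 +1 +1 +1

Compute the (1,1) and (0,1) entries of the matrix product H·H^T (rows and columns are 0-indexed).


Row 0 of H: [1, -1, 1, -1].
Row 1 of H: [1, -1, 1, 1].
(H·H^T)[1][1] = Σ_j H[1][j]·H[1][j] = (1)² + (-1)² + (1)² + (1)² = 1 + 1 + 1 + 1 = 4.
(H·H^T)[0][1] = Σ_j H[0][j]·H[1][j] = (1)·(1) + (-1)·(-1) + (1)·(1) + (-1)·(1) = 1 + 1 + 1 + -1 = 2.
Rows 0 and 1 are not orthogonal (dot product = 2 ≠ 0), so H is not a Hadamard matrix.

(1,1) entry = 4; (0,1) entry = 2.


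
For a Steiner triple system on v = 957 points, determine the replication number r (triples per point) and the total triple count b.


An STS(v) is a 2-(v, 3, 1) BIBD: block size k = 3, λ = 1.
Replication: r(k − 1) = λ(v − 1) ⇒ r·2 = 957 − 1 = 956 ⇒ r = 478.
Block count: b = v(v − 1)/6 = 957·956/6 = 914892/6 = 152482.

r = 478, b = 152482.


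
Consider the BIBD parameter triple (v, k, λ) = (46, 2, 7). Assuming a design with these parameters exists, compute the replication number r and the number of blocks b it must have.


Any 2-(v, k, λ) BIBD satisfies two necessary conditions:
  (i)  Each point sits in r blocks, and counting incidences through any fixed point gives r(k − 1) = λ(v − 1), so r = λ(v − 1)/(k − 1).
  (ii) Total incidences bk = vr, so b = vr/k.
Step 1: r = λ(v − 1)/(k − 1) = 7·(46 − 1)/(2 − 1) = 7·45/1 = 315/1 = 315.
Step 2: b = vr/k = 46·315/2 = 14490/2 = 7245.
Check integrality: r = 315 ∈ Z ✓, b = 7245 ∈ Z ✓.
(These identities are necessary conditions: they determine r and b for any design with these parameters, but do not by themselves prove that one exists.)

r = 315, b = 7245.


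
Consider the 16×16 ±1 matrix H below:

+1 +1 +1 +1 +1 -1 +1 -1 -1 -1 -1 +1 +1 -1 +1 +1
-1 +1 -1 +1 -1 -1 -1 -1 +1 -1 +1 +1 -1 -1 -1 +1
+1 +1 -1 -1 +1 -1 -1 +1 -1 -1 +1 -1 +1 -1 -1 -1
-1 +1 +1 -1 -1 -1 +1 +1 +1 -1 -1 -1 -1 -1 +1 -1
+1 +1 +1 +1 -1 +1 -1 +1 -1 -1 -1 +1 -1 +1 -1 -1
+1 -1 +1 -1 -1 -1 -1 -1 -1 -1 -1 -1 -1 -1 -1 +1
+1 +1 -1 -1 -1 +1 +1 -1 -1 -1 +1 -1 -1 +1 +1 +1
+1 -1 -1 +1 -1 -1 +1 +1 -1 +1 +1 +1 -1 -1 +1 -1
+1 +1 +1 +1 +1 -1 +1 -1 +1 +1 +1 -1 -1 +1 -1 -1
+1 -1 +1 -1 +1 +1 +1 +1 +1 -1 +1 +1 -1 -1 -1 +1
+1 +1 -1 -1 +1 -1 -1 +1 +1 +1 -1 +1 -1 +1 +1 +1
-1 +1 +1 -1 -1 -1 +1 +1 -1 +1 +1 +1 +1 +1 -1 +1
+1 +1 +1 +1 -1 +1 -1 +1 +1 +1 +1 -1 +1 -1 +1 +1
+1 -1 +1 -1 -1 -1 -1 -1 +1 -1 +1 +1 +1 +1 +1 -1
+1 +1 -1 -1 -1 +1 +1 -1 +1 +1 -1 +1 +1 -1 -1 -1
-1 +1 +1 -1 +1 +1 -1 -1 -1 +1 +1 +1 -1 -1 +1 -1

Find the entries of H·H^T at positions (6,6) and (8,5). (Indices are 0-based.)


Row 5 of H: [1, -1, 1, -1, -1, -1, -1, -1, -1, -1, -1, -1, -1, -1, -1, 1].
Row 6 of H: [1, 1, -1, -1, -1, 1, 1, -1, -1, -1, 1, -1, -1, 1, 1, 1].
Row 8 of H: [1, 1, 1, 1, 1, -1, 1, -1, 1, 1, 1, -1, -1, 1, -1, -1].
(H·H^T)[6][6] = Σ_j H[6][j]·H[6][j] = (1)² + (1)² + (-1)² + (-1)² + (-1)² + (1)² + (1)² + (-1)² + (-1)² + (-1)² + (1)² + (-1)² + (-1)² + (1)² + (1)² + (1)² = 1 + 1 + 1 + 1 + 1 + 1 + 1 + 1 + 1 + 1 + 1 + 1 + 1 + 1 + 1 + 1 = 16.
(H·H^T)[8][5] = Σ_j H[8][j]·H[5][j] = (1)·(1) + (1)·(-1) + (1)·(1) + (1)·(-1) + (1)·(-1) + (-1)·(-1) + (1)·(-1) + (-1)·(-1) + (1)·(-1) + (1)·(-1) + (1)·(-1) + (-1)·(-1) + (-1)·(-1) + (1)·(-1) + (-1)·(-1) + (-1)·(1) = 1 + -1 + 1 + -1 + -1 + 1 + -1 + 1 + -1 + -1 + -1 + 1 + 1 + -1 + 1 + -1 = -2.
Rows 8 and 5 are not orthogonal (dot product = -2 ≠ 0), so H is not a Hadamard matrix.

(6,6) entry = 16; (8,5) entry = -2.


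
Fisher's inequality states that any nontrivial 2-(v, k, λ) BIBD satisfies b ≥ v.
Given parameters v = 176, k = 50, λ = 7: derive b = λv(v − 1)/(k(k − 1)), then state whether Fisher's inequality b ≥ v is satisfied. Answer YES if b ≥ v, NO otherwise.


b = λv(v − 1)/(k(k − 1)) = 7·176·175/(50·49) = 215600/2450 = 88.
Compare with v = 176: b < v, so Fisher's inequality fails.

NO


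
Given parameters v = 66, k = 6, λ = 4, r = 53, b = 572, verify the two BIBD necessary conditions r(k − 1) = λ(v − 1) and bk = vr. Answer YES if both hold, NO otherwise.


Condition (i): r(k − 1) = 53·5 = 265; λ(v − 1) = 4·65 = 260. Match? NO.
Condition (ii): bk = 572·6 = 3432; vr = 66·53 = 3498. Match? NO.
Both conditions hold? NO.

NO


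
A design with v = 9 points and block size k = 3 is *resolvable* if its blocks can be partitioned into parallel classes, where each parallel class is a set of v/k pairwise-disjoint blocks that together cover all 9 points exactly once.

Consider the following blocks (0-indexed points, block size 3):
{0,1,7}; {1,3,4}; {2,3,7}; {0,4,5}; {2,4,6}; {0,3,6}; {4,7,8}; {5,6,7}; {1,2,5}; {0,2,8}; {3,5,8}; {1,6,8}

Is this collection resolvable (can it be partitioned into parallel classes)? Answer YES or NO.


v = 9, block size k = 3, number of blocks = 12.
For resolvability, blocks must partition into parallel classes of size v/k = 3.
Total blocks must therefore be a multiple of 3: 12 = 3·4 + 0 ⇒ divisible ✓.
Greedy packing gives 4 candidate class(es). Each should be a full parallel class (size 3, covers all 9 points).
  Class 1 (3 blocks): {0,1,7}; {2,4,6}; {3,5,8}. Points covered: [0, 1, 2, 3, 4, 5, 6, 7, 8].
  Class 2 (3 blocks): {1,3,4}; {5,6,7}; {0,2,8}. Points covered: [0, 1, 2, 3, 4, 5, 6, 7, 8].
  Class 3 (3 blocks): {2,3,7}; {0,4,5}; {1,6,8}. Points covered: [0, 1, 2, 3, 4, 5, 6, 7, 8].
  Class 4 (3 blocks): {0,3,6}; {4,7,8}; {1,2,5}. Points covered: [0, 1, 2, 3, 4, 5, 6, 7, 8].
All classes full (size 3)? YES. All classes cover every point? YES.
Resolvable? YES.

YES


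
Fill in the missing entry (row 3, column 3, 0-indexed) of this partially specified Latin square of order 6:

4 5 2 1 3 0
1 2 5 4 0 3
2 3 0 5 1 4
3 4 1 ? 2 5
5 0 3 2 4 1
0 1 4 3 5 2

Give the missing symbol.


Row 3 contains symbols [1, 2, 3, 4, 5] — missing [0].
Column 3 contains symbols [1, 2, 3, 4, 5] — missing [0].
The missing symbol must appear in both missing sets; intersection = [0].
Therefore the hidden value is 0.

Missing value = 0.


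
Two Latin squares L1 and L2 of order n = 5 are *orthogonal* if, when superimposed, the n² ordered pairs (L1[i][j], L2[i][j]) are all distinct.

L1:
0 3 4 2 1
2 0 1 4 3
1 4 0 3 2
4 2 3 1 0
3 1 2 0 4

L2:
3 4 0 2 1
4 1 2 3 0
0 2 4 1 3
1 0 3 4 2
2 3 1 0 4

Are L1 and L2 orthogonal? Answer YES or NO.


Form the n² = 25 superimposed pairs (L1[i][j], L2[i][j]), row by row (rows and columns indexed from 0):
row 0: (0,3) (3,4) (4,0) (2,2) (1,1)
row 1: (2,4) (0,1) (1,2) (4,3) (3,0)
row 2: (1,0) (4,2) (0,4) (3,1) (2,3)
row 3: (4,1) (2,0) (3,3) (1,4) (0,2)
row 4: (3,2) (1,3) (2,1) (0,0) (4,4)
Orthogonality requires all 25 pairs distinct.
Check by first coordinate: for each symbol s of L1, list the L2 entries in the n cells where L1 = s; they must all differ.
  L1 = 0: L2 entries (in reading order) 3, 1, 4, 2, 0 — all 5 distinct ✓
  L1 = 1: L2 entries (in reading order) 1, 2, 0, 4, 3 — all 5 distinct ✓
  L1 = 2: L2 entries (in reading order) 2, 4, 3, 0, 1 — all 5 distinct ✓
  L1 = 3: L2 entries (in reading order) 4, 0, 1, 3, 2 — all 5 distinct ✓
  L1 = 4: L2 entries (in reading order) 0, 3, 2, 1, 4 — all 5 distinct ✓
Every symbol of L1 meets every symbol of L2 exactly once, so all 25 pairs are distinct (25 of 25).
Conclusion: YES.

YES


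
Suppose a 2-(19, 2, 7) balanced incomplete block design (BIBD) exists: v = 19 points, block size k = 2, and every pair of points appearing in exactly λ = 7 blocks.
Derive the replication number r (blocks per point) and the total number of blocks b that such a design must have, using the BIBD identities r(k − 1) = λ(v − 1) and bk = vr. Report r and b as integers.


Any 2-(v, k, λ) BIBD satisfies two necessary conditions:
  (i)  Each point sits in r blocks, and counting incidences through any fixed point gives r(k − 1) = λ(v − 1), so r = λ(v − 1)/(k − 1).
  (ii) Total incidences bk = vr, so b = vr/k.
Step 1: r = λ(v − 1)/(k − 1) = 7·(19 − 1)/(2 − 1) = 7·18/1 = 126/1 = 126.
Step 2: b = vr/k = 19·126/2 = 2394/2 = 1197.
Check integrality: r = 126 ∈ Z ✓, b = 1197 ∈ Z ✓.
(These identities are necessary conditions: they determine r and b for any design with these parameters, but do not by themselves prove that one exists.)

r = 126, b = 1197.


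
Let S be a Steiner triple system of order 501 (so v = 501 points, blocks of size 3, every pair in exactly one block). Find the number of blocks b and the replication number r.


An STS(v) is a 2-(v, 3, 1) BIBD: block size k = 3, λ = 1.
Replication: r(k − 1) = λ(v − 1) ⇒ r·2 = 501 − 1 = 500 ⇒ r = 250.
Block count: b = v(v − 1)/6 = 501·500/6 = 250500/6 = 41750.

r = 250, b = 41750.


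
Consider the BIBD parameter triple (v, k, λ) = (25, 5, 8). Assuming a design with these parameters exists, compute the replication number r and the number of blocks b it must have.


Any 2-(v, k, λ) BIBD satisfies two necessary conditions:
  (i)  Each point sits in r blocks, and counting incidences through any fixed point gives r(k − 1) = λ(v − 1), so r = λ(v − 1)/(k − 1).
  (ii) Total incidences bk = vr, so b = vr/k.
Step 1: r = λ(v − 1)/(k − 1) = 8·(25 − 1)/(5 − 1) = 8·24/4 = 192/4 = 48.
Step 2: b = vr/k = 25·48/5 = 1200/5 = 240.
Check integrality: r = 48 ∈ Z ✓, b = 240 ∈ Z ✓.
(These identities are necessary conditions: they determine r and b for any design with these parameters, but do not by themselves prove that one exists.)

r = 48, b = 240.


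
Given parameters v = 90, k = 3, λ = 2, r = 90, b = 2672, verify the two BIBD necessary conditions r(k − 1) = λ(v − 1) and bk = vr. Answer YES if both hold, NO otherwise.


Condition (i): r(k − 1) = 90·2 = 180; λ(v − 1) = 2·89 = 178. Match? NO.
Condition (ii): bk = 2672·3 = 8016; vr = 90·90 = 8100. Match? NO.
Both conditions hold? NO.

NO


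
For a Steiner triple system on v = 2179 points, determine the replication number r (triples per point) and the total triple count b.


An STS(v) is a 2-(v, 3, 1) BIBD: block size k = 3, λ = 1.
Replication: r(k − 1) = λ(v − 1) ⇒ r·2 = 2179 − 1 = 2178 ⇒ r = 1089.
Block count: bk = vr ⇒ b·3 = 2179·1089 = 2372931 ⇒ b = 790977.

r = 1089, b = 790977.


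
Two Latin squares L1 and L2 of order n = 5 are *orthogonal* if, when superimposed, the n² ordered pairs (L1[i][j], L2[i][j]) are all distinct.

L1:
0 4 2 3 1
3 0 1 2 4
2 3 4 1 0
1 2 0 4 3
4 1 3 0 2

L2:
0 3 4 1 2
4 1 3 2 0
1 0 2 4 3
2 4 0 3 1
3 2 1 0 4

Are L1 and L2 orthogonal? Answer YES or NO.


Form the n² = 25 superimposed pairs (L1[i][j], L2[i][j]), row by row (rows and columns indexed from 0):
row 0: (0,0) (4,3) (2,4) (3,1) (1,2)
row 1: (3,4) (0,1) (1,3) (2,2) (4,0)
row 2: (2,1) (3,0) (4,2) (1,4) (0,3)
row 3: (1,2) (2,4) (0,0) (4,3) (3,1)
row 4: (4,3) (1,2) (3,1) (0,0) (2,4)
Orthogonality requires all 25 pairs distinct.
But the pair (1,2) repeats: cell (0,4) has L1 = 1, L2 = 2, and cell (3,0) has L1 = 1, L2 = 2.
A repeated pair means some other pair never occurs (only 15 distinct pairs out of 25), so the squares are not orthogonal.
Conclusion: NO.

NO


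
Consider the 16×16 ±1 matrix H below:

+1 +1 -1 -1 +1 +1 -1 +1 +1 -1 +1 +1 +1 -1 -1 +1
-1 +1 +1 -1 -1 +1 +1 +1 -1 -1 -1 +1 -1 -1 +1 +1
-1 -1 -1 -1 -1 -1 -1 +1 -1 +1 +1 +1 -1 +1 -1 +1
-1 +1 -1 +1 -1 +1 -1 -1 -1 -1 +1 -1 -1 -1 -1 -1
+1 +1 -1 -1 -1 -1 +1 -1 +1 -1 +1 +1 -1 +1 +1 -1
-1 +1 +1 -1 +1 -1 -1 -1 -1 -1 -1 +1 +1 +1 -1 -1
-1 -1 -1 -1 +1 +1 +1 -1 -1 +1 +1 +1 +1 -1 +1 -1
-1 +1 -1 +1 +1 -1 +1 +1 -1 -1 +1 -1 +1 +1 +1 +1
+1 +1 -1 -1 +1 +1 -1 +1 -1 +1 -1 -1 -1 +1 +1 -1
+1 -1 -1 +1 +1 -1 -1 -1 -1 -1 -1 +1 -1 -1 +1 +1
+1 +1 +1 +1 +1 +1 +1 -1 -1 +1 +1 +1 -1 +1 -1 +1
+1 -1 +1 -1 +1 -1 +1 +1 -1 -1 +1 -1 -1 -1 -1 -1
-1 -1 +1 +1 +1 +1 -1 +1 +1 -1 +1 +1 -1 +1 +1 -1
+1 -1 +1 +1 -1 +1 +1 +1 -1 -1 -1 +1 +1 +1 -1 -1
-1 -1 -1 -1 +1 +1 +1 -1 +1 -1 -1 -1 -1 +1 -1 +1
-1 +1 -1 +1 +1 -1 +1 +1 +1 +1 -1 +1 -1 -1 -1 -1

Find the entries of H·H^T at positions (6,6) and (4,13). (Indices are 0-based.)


Row 4 of H: [1, 1, -1, -1, -1, -1, 1, -1, 1, -1, 1, 1, -1, 1, 1, -1].
Row 6 of H: [-1, -1, -1, -1, 1, 1, 1, -1, -1, 1, 1, 1, 1, -1, 1, -1].
Row 13 of H: [1, -1, 1, 1, -1, 1, 1, 1, -1, -1, -1, 1, 1, 1, -1, -1].
(H·H^T)[6][6] = Σ_j H[6][j]·H[6][j] = (-1)² + (-1)² + (-1)² + (-1)² + (1)² + (1)² + (1)² + (-1)² + (-1)² + (1)² + (1)² + (1)² + (1)² + (-1)² + (1)² + (-1)² = 1 + 1 + 1 + 1 + 1 + 1 + 1 + 1 + 1 + 1 + 1 + 1 + 1 + 1 + 1 + 1 = 16.
(H·H^T)[4][13] = Σ_j H[4][j]·H[13][j] = (1)·(1) + (1)·(-1) + (-1)·(1) + (-1)·(1) + (-1)·(-1) + (-1)·(1) + (1)·(1) + (-1)·(1) + (1)·(-1) + (-1)·(-1) + (1)·(-1) + (1)·(1) + (-1)·(1) + (1)·(1) + (1)·(-1) + (-1)·(-1) = 1 + -1 + -1 + -1 + 1 + -1 + 1 + -1 + -1 + 1 + -1 + 1 + -1 + 1 + -1 + 1 = -2.
Rows 4 and 13 are not orthogonal (dot product = -2 ≠ 0), so H is not a Hadamard matrix.

(6,6) entry = 16; (4,13) entry = -2.


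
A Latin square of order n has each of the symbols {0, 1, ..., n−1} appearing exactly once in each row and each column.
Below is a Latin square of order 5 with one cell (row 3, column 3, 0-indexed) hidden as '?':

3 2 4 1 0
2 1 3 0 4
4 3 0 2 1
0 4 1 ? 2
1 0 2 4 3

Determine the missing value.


Row 3 contains symbols [0, 1, 2, 4] — missing [3].
Column 3 contains symbols [0, 1, 2, 4] — missing [3].
The missing symbol must appear in both missing sets; intersection = [3].
Therefore the hidden value is 3.

Missing value = 3.


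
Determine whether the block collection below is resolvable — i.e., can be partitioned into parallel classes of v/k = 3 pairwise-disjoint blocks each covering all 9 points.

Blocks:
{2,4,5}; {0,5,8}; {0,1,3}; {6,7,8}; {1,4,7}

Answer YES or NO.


v = 9, block size k = 3, number of blocks = 5.
For resolvability, blocks must partition into parallel classes of size v/k = 3.
Total blocks must therefore be a multiple of 3: 5 = 3·1 + 2 ⇒ not divisible ✗.
Resolvable? NO.

NO


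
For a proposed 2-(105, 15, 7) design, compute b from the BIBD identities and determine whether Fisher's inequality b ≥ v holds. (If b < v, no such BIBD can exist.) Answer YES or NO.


b = λv(v − 1)/(k(k − 1)) = 7·105·104/(15·14) = 76440/210 = 364.
Compare with v = 105: b ≥ v, so Fisher's inequality holds.

YES


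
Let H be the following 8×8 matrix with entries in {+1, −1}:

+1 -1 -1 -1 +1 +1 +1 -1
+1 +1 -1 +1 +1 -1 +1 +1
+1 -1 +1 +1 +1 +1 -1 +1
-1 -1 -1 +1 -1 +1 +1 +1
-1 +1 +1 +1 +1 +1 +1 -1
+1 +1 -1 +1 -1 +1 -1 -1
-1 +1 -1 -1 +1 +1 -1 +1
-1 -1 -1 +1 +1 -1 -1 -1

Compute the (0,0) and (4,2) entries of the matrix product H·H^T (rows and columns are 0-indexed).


Row 0 of H: [1, -1, -1, -1, 1, 1, 1, -1].
Row 2 of H: [1, -1, 1, 1, 1, 1, -1, 1].
Row 4 of H: [-1, 1, 1, 1, 1, 1, 1, -1].
(H·H^T)[0][0] = Σ_j H[0][j]·H[0][j] = (1)² + (-1)² + (-1)² + (-1)² + (1)² + (1)² + (1)² + (-1)² = 1 + 1 + 1 + 1 + 1 + 1 + 1 + 1 = 8.
(H·H^T)[4][2] = Σ_j H[4][j]·H[2][j] = (-1)·(1) + (1)·(-1) + (1)·(1) + (1)·(1) + (1)·(1) + (1)·(1) + (1)·(-1) + (-1)·(1) = -1 + -1 + 1 + 1 + 1 + 1 + -1 + -1 = 0.
So rows 4 and 2 are orthogonal; the diagonal entry equals n = 8.

(0,0) entry = 8; (4,2) entry = 0.


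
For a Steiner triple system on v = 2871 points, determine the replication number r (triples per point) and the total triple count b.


An STS(v) is a 2-(v, 3, 1) BIBD: block size k = 3, λ = 1.
Replication: r(k − 1) = λ(v − 1) ⇒ r·2 = 2871 − 1 = 2870 ⇒ r = 1435.
Block count: bk = vr ⇒ b·3 = 2871·1435 = 4119885 ⇒ b = 1373295.

r = 1435, b = 1373295.


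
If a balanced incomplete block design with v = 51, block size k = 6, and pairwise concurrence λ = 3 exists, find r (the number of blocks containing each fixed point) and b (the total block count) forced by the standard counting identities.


Any 2-(v, k, λ) BIBD satisfies two necessary conditions:
  (i)  Each point sits in r blocks, and counting incidences through any fixed point gives r(k − 1) = λ(v − 1), so r = λ(v − 1)/(k − 1).
  (ii) Total incidences bk = vr, so b = vr/k.
Step 1: r = λ(v − 1)/(k − 1) = 3·(51 − 1)/(6 − 1) = 3·50/5 = 150/5 = 30.
Step 2: b = vr/k = 51·30/6 = 1530/6 = 255.
Check integrality: r = 30 ∈ Z ✓, b = 255 ∈ Z ✓.
(These identities are necessary conditions: they determine r and b for any design with these parameters, but do not by themselves prove that one exists.)

r = 30, b = 255.


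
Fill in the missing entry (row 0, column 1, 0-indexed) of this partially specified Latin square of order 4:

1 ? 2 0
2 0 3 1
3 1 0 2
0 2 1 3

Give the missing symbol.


Row 0 contains symbols [0, 1, 2] — missing [3].
Column 1 contains symbols [0, 1, 2] — missing [3].
The missing symbol must appear in both missing sets; intersection = [3].
Therefore the hidden value is 3.

Missing value = 3.


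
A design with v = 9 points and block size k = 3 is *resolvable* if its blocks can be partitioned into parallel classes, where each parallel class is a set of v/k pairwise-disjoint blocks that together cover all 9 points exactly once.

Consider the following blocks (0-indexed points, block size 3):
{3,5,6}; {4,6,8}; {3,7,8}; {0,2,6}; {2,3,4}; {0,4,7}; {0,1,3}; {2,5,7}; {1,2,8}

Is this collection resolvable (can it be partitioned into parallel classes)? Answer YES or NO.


v = 9, block size k = 3, number of blocks = 9.
For resolvability, blocks must partition into parallel classes of size v/k = 3.
Total blocks must therefore be a multiple of 3: 9 = 3·3 + 0 ⇒ divisible ✓.
Consider block {3,7,8}. The only other block(s) in the collection disjoint from it are {0,2,6} — just 1 block(s). Any parallel class containing {3,7,8} would need 2 other blocks each disjoint from it, so no parallel class of size 3 can contain {3,7,8}.
Since every block must belong to some parallel class in a resolution, the collection cannot be partitioned into parallel classes.
Resolvable? NO.

NO
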